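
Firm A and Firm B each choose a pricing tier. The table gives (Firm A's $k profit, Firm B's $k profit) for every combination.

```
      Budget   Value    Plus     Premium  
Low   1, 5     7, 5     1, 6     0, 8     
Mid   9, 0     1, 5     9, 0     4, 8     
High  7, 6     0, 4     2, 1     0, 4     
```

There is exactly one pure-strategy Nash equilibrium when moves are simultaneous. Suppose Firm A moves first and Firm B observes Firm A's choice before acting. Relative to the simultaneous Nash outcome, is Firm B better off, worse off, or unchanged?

Work backward from Firm B's decision.
- Low: BR = Premium, leader payoff 0.
- Mid: BR = Premium, leader payoff 4.
- High: BR = Budget, leader payoff 7.
Maximizing over 0, 4, 7, Firm A chooses High. Subgame-perfect outcome: (High, Budget) with payoffs (7, 6).
Now find the simultaneous Nash equilibrium.
Firm A's best replies: Budget→Mid; Value→Low; Plus→Mid; Premium→Mid.
Firm B's best replies: Low→Premium; Mid→Premium; High→Budget.
Only (Mid, Premium) has each player best-responding; Nash payoffs (4, 8).
Firm B earns 6 sequentially versus 8 at the Nash outcome: worse off.

worse off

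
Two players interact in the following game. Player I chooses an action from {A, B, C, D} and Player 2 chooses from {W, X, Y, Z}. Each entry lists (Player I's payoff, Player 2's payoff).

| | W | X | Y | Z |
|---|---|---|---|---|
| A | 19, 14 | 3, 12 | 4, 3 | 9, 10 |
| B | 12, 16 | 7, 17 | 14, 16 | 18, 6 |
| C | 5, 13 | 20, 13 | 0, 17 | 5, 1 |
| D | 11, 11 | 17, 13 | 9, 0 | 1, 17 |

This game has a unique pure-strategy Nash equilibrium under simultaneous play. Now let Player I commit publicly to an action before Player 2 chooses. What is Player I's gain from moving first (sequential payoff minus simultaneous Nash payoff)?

Solve by backward induction (Player I leads).
- A → Player 2 plays W (best of 14, 12, 3, 10); Player I gets 19.
- B → Player 2 plays X (best of 16, 17, 16, 6); Player I gets 7.
- C → Player 2 plays Y (best of 13, 13, 17, 1); Player I gets 0.
- D → Player 2 plays Z (best of 11, 13, 0, 17); Player I gets 1.
Player I's induced payoffs are 19, 7, 0, 1, so Player I commits to A. Subgame-perfect outcome: (A, W) with payoffs (19, 14).
Under simultaneous play:
Player I's best replies: W→A; X→C; Y→B; Z→B.
Player 2's best replies: A→W; B→X; C→Y; D→Z.
The unique mutual best reply is (A, W), giving (19, 14).
Player I's commitment gain: 19 − 19 = 0.

0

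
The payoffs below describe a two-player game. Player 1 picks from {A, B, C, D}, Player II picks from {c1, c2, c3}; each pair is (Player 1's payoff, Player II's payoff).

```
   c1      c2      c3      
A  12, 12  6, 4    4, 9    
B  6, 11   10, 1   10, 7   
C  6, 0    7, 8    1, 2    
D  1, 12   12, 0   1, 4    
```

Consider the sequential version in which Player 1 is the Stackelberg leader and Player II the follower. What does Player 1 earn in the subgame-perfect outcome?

Work backward from Player II's decision.
- A: BR = c1, leader payoff 12.
- B: BR = c1, leader payoff 6.
- C: BR = c2, leader payoff 7.
- D: BR = c1, leader payoff 1.
Maximizing over 12, 6, 7, 1, Player 1 chooses A. Subgame-perfect outcome: (A, c1) with payoffs (12, 12).

12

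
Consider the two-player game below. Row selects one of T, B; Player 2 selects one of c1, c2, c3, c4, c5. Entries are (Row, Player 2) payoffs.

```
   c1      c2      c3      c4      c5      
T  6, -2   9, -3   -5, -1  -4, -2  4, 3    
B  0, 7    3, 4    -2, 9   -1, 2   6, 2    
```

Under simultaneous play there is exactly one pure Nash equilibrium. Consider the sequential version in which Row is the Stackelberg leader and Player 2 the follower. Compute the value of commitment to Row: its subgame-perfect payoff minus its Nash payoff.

6

Player 2 best-responds to each possible Row move:
- T: Player 2 compares -2, -3, -1, -2, 3 and picks c5; Row would get 4.
- B: Player 2 compares 7, 4, 9, 2, 2 and picks c3; Row would get -2.
Among 4, -2, the best is 4 at T. Subgame-perfect outcome: (T, c5) with payoffs (4, 3).
Now find the simultaneous Nash equilibrium.
Row's best replies: c1→T; c2→T; c3→B; c4→B; c5→B.
Player 2's best replies: T→c5; B→c3.
The unique mutual best reply is (B, c3), giving (-2, 9).
Row's commitment gain: 4 − -2 = 6.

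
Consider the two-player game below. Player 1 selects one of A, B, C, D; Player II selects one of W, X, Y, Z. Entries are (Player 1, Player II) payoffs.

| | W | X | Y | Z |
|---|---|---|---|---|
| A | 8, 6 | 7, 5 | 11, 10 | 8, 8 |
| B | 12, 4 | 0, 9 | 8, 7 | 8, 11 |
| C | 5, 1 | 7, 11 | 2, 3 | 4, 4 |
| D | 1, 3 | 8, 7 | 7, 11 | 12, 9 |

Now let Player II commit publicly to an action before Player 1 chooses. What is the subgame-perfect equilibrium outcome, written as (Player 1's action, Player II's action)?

(A, Y)

Backward induction with Player II moving first.
- W: Player 1 compares 8, 12, 5, 1 and picks B; Player II would get 4.
- X: Player 1 compares 7, 0, 7, 8 and picks D; Player II would get 7.
- Y: Player 1 compares 11, 8, 2, 7 and picks A; Player II would get 10.
- Z: Player 1 compares 8, 8, 4, 12 and picks D; Player II would get 9.
Maximizing over 4, 7, 10, 9, Player II chooses Y. Subgame-perfect outcome: (A, Y) with payoffs (11, 10).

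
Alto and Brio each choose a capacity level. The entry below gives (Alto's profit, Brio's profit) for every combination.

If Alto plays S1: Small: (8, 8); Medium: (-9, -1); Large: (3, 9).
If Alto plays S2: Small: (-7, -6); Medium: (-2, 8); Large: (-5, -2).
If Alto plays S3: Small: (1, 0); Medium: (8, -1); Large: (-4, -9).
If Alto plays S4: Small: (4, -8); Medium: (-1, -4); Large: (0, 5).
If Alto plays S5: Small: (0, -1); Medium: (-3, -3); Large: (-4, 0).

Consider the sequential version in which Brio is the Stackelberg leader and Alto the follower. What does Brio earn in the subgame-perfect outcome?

9

Work backward from Alto's decision.
- Small: BR = S1, leader payoff 8.
- Medium: BR = S3, leader payoff -1.
- Large: BR = S1, leader payoff 9.
Maximizing over 8, -1, 9, Brio chooses Large. Subgame-perfect outcome: (S1, Large) with payoffs (3, 9).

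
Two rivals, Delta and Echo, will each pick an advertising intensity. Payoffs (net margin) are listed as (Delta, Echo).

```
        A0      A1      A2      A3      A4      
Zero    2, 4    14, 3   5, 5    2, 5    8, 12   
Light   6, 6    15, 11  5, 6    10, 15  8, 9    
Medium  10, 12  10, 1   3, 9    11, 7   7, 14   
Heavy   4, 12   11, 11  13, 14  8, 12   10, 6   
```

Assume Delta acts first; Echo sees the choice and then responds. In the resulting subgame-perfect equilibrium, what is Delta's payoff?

Work backward from Echo's decision.
- Zero: BR = A4, leader payoff 8.
- Light: BR = A3, leader payoff 10.
- Medium: BR = A4, leader payoff 7.
- Heavy: BR = A2, leader payoff 13.
Maximizing over 8, 10, 7, 13, Delta chooses Heavy. Subgame-perfect outcome: (Heavy, A2) with payoffs (13, 14).

13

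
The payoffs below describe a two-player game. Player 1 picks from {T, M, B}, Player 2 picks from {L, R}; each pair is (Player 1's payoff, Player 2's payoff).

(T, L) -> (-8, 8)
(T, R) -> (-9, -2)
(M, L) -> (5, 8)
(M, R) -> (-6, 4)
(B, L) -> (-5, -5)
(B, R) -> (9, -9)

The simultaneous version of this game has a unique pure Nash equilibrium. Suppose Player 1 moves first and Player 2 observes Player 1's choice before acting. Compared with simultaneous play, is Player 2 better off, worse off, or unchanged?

unchanged

Backward induction with Player 1 moving first.
- T: BR = L, leader payoff -8.
- M: BR = L, leader payoff 5.
- B: BR = L, leader payoff -5.
Among -8, 5, -5, the best is 5 at M. Subgame-perfect outcome: (M, L) with payoffs (5, 8).
Under simultaneous play:
Player 1's best replies: L→M; R→B.
Player 2's best replies: T→L; M→L; B→L.
The unique mutual best reply is (M, L), giving (5, 8).
Player 2 earns 8 sequentially versus 8 at the Nash outcome: unchanged.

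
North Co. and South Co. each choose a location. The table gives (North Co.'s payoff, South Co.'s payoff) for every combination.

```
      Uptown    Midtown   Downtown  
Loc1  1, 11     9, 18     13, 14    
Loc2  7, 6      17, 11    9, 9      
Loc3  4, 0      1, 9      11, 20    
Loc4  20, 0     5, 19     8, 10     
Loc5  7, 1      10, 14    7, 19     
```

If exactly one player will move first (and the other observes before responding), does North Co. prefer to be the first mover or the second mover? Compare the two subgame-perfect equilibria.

If North Co. leads: South Co.'s best replies are Loc1→Midtown, Loc2→Midtown, Loc3→Downtown, Loc4→Midtown, Loc5→Downtown; North Co.'s induced payoffs 9, 17, 11, 5, 7; outcome (Loc2, Midtown), payoffs (17, 11).
If South Co. leads: North Co.'s best replies are Uptown→Loc4, Midtown→Loc2, Downtown→Loc1; South Co.'s induced payoffs 0, 11, 14; outcome (Loc1, Downtown), payoffs (13, 14).
North Co. gets 17 moving first and 13 moving second, so North Co. prefers to move first.

first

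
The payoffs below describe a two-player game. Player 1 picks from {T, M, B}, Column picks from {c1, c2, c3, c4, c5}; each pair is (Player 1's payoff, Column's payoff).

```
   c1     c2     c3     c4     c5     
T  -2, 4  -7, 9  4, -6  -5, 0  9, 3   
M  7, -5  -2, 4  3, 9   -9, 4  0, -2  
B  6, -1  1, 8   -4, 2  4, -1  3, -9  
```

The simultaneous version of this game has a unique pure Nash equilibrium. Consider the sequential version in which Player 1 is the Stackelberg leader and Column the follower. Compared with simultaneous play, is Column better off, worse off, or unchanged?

Solve by backward induction (Player 1 leads).
- T → Column plays c2 (best of 4, 9, -6, 0, 3); Player 1 gets -7.
- M → Column plays c3 (best of -5, 4, 9, 4, -2); Player 1 gets 3.
- B → Column plays c2 (best of -1, 8, 2, -1, -9); Player 1 gets 1.
Among -7, 3, 1, the best is 3 at M. Subgame-perfect outcome: (M, c3) with payoffs (3, 9).
For the simultaneous game, intersect best replies.
Player 1's best replies: c1→M; c2→B; c3→T; c4→B; c5→T.
Column's best replies: T→c2; M→c3; B→c2.
The unique mutual best reply is (B, c2), giving (1, 8).
Column earns 9 sequentially versus 8 at the Nash outcome: better off.

better off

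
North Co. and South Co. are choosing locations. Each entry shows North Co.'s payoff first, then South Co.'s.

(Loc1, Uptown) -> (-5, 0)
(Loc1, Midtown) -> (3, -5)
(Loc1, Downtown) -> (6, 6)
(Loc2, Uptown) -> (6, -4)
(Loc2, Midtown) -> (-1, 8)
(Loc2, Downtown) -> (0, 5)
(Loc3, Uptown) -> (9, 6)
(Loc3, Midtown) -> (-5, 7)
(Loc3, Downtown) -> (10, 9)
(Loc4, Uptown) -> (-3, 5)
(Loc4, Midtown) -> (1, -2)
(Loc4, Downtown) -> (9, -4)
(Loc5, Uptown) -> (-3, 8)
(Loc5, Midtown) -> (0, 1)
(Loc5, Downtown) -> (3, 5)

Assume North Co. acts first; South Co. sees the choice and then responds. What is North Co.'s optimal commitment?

Solve by backward induction (North Co. leads).
- Loc1 → South Co. plays Downtown (best of 0, -5, 6); North Co. gets 6.
- Loc2 → South Co. plays Midtown (best of -4, 8, 5); North Co. gets -1.
- Loc3 → South Co. plays Downtown (best of 6, 7, 9); North Co. gets 10.
- Loc4 → South Co. plays Uptown (best of 5, -2, -4); North Co. gets -3.
- Loc5 → South Co. plays Uptown (best of 8, 1, 5); North Co. gets -3.
North Co.'s induced payoffs are 6, -1, 10, -3, -3, so North Co. commits to Loc3. Subgame-perfect outcome: (Loc3, Downtown) with payoffs (10, 9).

Loc3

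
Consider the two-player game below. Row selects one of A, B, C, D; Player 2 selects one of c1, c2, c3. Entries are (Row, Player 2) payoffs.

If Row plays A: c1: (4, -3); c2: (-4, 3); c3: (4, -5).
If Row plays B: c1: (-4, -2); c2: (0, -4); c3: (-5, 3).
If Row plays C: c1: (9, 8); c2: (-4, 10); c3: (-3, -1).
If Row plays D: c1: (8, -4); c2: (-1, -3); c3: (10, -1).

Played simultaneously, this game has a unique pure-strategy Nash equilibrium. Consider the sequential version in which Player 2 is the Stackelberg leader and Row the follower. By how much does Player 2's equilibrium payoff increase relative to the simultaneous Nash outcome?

9

Backward induction with Player 2 moving first.
- c1: Row compares 4, -4, 9, 8 and picks C; Player 2 would get 8.
- c2: Row compares -4, 0, -4, -1 and picks B; Player 2 would get -4.
- c3: Row compares 4, -5, -3, 10 and picks D; Player 2 would get -1.
Maximizing over 8, -4, -1, Player 2 chooses c1. Subgame-perfect outcome: (C, c1) with payoffs (9, 8).
Under simultaneous play:
Row's best replies: c1→C; c2→B; c3→D.
Player 2's best replies: A→c2; B→c3; C→c2; D→c3.
Only (D, c3) has each player best-responding; Nash payoffs (10, -1).
Player 2's commitment gain: 8 − -1 = 9.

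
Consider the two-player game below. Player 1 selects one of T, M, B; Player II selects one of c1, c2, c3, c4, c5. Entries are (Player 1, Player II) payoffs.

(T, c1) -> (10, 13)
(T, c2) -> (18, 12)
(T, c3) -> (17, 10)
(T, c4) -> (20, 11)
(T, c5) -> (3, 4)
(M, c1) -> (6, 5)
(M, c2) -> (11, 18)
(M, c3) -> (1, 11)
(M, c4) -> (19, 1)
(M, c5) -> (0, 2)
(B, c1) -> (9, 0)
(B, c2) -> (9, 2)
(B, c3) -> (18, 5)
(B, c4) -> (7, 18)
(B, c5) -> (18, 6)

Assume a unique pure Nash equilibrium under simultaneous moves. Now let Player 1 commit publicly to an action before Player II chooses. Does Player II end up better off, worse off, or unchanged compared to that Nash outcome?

Player II best-responds to each possible Player 1 move:
- T → Player II plays c1 (best of 13, 12, 10, 11, 4); Player 1 gets 10.
- M → Player II plays c2 (best of 5, 18, 11, 1, 2); Player 1 gets 11.
- B → Player II plays c4 (best of 0, 2, 5, 18, 6); Player 1 gets 7.
Maximizing over 10, 11, 7, Player 1 chooses M. Subgame-perfect outcome: (M, c2) with payoffs (11, 18).
Under simultaneous play:
Player 1's best replies: c1→T; c2→T; c3→B; c4→T; c5→B.
Player II's best replies: T→c1; M→c2; B→c4.
The unique mutual best reply is (T, c1), giving (10, 13).
Player II earns 18 sequentially versus 13 at the Nash outcome: better off.

better off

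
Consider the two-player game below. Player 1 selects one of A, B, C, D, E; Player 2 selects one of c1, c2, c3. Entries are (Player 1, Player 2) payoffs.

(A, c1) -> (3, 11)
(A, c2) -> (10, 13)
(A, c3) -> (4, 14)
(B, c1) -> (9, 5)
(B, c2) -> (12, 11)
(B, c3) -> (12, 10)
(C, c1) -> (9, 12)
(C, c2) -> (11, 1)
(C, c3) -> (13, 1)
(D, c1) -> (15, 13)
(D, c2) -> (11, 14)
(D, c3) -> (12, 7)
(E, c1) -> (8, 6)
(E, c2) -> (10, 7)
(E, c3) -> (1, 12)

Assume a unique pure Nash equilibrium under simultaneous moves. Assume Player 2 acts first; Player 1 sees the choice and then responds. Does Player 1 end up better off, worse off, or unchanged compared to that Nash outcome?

Backward induction with Player 2 moving first.
- c1: BR = D, leader payoff 13.
- c2: BR = B, leader payoff 11.
- c3: BR = C, leader payoff 1.
Among 13, 11, 1, the best is 13 at c1. Subgame-perfect outcome: (D, c1) with payoffs (15, 13).
Now find the simultaneous Nash equilibrium.
Player 1's best replies: c1→D; c2→B; c3→C.
Player 2's best replies: A→c3; B→c2; C→c1; D→c2; E→c3.
Only (B, c2) has each player best-responding; Nash payoffs (12, 11).
Player 1 earns 15 sequentially versus 12 at the Nash outcome: better off.

better off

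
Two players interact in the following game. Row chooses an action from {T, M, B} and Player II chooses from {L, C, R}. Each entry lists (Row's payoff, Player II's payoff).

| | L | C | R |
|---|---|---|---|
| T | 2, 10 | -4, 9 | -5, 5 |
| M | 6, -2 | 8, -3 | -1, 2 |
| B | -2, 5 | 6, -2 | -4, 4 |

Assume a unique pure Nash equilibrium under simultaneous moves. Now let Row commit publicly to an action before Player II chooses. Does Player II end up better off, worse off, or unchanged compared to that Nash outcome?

better off

Work backward from Player II's decision.
- T → Player II plays L (best of 10, 9, 5); Row gets 2.
- M → Player II plays R (best of -2, -3, 2); Row gets -1.
- B → Player II plays L (best of 5, -2, 4); Row gets -2.
Maximizing over 2, -1, -2, Row chooses T. Subgame-perfect outcome: (T, L) with payoffs (2, 10).
Under simultaneous play:
Row's best replies: L→M; C→M; R→M.
Player II's best replies: T→L; M→R; B→L.
The unique mutual best reply is (M, R), giving (-1, 2).
Player II earns 10 sequentially versus 2 at the Nash outcome: better off.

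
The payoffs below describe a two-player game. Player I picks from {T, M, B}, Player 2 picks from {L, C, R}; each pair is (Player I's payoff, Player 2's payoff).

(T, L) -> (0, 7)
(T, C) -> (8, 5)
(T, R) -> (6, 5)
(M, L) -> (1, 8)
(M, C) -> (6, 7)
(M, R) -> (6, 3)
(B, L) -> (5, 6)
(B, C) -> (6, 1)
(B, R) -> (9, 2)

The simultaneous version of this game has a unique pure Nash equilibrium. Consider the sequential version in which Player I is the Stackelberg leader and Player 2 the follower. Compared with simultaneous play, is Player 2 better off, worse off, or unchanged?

unchanged

Solve by backward induction (Player I leads).
- T: Player 2 compares 7, 5, 5 and picks L; Player I would get 0.
- M: Player 2 compares 8, 7, 3 and picks L; Player I would get 1.
- B: Player 2 compares 6, 1, 2 and picks L; Player I would get 5.
Maximizing over 0, 1, 5, Player I chooses B. Subgame-perfect outcome: (B, L) with payoffs (5, 6).
For the simultaneous game, intersect best replies.
Player I's best replies: L→B; C→T; R→B.
Player 2's best replies: T→L; M→L; B→L.
Only (B, L) has each player best-responding; Nash payoffs (5, 6).
Player 2 earns 6 sequentially versus 6 at the Nash outcome: unchanged.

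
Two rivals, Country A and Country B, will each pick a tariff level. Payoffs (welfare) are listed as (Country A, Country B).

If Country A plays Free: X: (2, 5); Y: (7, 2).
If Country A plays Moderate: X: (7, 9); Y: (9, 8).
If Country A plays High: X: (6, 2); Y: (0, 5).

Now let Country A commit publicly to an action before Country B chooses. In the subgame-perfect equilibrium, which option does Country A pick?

Country B best-responds to each possible Country A move:
- Free: BR = X, leader payoff 2.
- Moderate: BR = X, leader payoff 7.
- High: BR = Y, leader payoff 0.
Among 2, 7, 0, the best is 7 at Moderate. Subgame-perfect outcome: (Moderate, X) with payoffs (7, 9).

Moderate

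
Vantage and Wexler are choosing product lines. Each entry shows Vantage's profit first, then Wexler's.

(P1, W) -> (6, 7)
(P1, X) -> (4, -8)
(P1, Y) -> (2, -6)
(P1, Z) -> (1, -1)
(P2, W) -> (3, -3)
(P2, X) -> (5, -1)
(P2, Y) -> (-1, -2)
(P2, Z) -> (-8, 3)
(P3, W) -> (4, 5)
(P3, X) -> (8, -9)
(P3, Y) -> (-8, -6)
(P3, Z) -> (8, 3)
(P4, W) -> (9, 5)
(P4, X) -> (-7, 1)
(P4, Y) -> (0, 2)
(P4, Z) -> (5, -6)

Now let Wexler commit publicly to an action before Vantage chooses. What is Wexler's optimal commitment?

Work backward from Vantage's decision.
- W: BR = P4, leader payoff 5.
- X: BR = P3, leader payoff -9.
- Y: BR = P1, leader payoff -6.
- Z: BR = P3, leader payoff 3.
Maximizing over 5, -9, -6, 3, Wexler chooses W. Subgame-perfect outcome: (P4, W) with payoffs (9, 5).

W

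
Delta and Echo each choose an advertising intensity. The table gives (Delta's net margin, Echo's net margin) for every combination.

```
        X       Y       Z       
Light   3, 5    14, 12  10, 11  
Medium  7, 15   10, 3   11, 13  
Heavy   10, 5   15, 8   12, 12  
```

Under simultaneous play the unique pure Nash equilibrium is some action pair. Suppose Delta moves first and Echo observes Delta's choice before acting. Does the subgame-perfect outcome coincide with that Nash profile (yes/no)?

no

Solve by backward induction (Delta leads).
- Light: BR = Y, leader payoff 14.
- Medium: BR = X, leader payoff 7.
- Heavy: BR = Z, leader payoff 12.
Maximizing over 14, 7, 12, Delta chooses Light. Subgame-perfect outcome: (Light, Y) with payoffs (14, 12).
Now find the simultaneous Nash equilibrium.
Delta's best replies: X→Heavy; Y→Heavy; Z→Heavy.
Echo's best replies: Light→Y; Medium→X; Heavy→Z.
The unique mutual best reply is (Heavy, Z), giving (12, 12).
Sequential outcome (Light, Y) differs from the Nash profile (Heavy, Z).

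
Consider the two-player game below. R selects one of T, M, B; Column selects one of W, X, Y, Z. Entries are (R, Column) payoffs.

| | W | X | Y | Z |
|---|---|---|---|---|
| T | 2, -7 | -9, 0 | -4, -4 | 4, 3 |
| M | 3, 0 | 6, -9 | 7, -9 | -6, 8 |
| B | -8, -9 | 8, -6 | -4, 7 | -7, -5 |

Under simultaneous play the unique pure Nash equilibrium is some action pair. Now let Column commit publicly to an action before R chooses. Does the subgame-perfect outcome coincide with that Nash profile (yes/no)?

Backward induction with Column moving first.
- W → R plays M (best of 2, 3, -8); Column gets 0.
- X → R plays B (best of -9, 6, 8); Column gets -6.
- Y → R plays M (best of -4, 7, -4); Column gets -9.
- Z → R plays T (best of 4, -6, -7); Column gets 3.
Among 0, -6, -9, 3, the best is 3 at Z. Subgame-perfect outcome: (T, Z) with payoffs (4, 3).
For the simultaneous game, intersect best replies.
R's best replies: W→M; X→B; Y→M; Z→T.
Column's best replies: T→Z; M→Z; B→Y.
The unique mutual best reply is (T, Z), giving (4, 3).
Sequential outcome (T, Z) coincides with the Nash profile (T, Z).

yes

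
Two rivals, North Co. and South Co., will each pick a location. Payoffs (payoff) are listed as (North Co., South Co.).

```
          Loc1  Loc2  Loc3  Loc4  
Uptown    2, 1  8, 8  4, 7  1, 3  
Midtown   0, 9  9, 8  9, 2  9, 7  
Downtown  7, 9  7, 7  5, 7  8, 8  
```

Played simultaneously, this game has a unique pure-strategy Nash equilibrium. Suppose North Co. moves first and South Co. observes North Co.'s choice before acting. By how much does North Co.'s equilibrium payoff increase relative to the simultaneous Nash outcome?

1

South Co. best-responds to each possible North Co. move:
- Uptown: South Co. compares 1, 8, 7, 3 and picks Loc2; North Co. would get 8.
- Midtown: South Co. compares 9, 8, 2, 7 and picks Loc1; North Co. would get 0.
- Downtown: South Co. compares 9, 7, 7, 8 and picks Loc1; North Co. would get 7.
Among 8, 0, 7, the best is 8 at Uptown. Subgame-perfect outcome: (Uptown, Loc2) with payoffs (8, 8).
Now find the simultaneous Nash equilibrium.
North Co.'s best replies: Loc1→Downtown; Loc2→Midtown; Loc3→Midtown; Loc4→Midtown.
South Co.'s best replies: Uptown→Loc2; Midtown→Loc1; Downtown→Loc1.
The unique mutual best reply is (Downtown, Loc1), giving (7, 9).
North Co.'s commitment gain: 8 − 7 = 1.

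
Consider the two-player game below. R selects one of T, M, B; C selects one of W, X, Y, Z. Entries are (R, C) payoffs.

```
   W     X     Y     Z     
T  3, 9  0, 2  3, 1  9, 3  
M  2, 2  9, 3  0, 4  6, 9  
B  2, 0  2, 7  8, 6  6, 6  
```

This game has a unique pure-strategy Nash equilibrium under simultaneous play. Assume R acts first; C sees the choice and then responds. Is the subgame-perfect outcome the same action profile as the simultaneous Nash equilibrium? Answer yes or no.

no

Solve by backward induction (R leads).
- T: BR = W, leader payoff 3.
- M: BR = Z, leader payoff 6.
- B: BR = X, leader payoff 2.
Among 3, 6, 2, the best is 6 at M. Subgame-perfect outcome: (M, Z) with payoffs (6, 9).
For the simultaneous game, intersect best replies.
R's best replies: W→T; X→M; Y→B; Z→T.
C's best replies: T→W; M→Z; B→X.
Only (T, W) has each player best-responding; Nash payoffs (3, 9).
Sequential outcome (M, Z) differs from the Nash profile (T, W).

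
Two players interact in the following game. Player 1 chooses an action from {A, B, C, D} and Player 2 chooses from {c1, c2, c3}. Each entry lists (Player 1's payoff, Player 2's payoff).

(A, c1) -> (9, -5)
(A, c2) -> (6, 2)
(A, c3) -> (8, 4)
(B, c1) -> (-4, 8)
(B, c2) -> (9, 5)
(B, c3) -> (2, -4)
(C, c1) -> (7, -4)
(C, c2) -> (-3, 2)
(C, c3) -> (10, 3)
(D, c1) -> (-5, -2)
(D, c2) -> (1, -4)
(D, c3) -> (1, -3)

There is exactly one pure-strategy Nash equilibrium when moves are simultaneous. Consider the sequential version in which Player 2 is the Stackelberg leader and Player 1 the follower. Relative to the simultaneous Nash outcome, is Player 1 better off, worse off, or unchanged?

worse off

Solve by backward induction (Player 2 leads).
- c1: Player 1 compares 9, -4, 7, -5 and picks A; Player 2 would get -5.
- c2: Player 1 compares 6, 9, -3, 1 and picks B; Player 2 would get 5.
- c3: Player 1 compares 8, 2, 10, 1 and picks C; Player 2 would get 3.
Player 2's induced payoffs are -5, 5, 3, so Player 2 commits to c2. Subgame-perfect outcome: (B, c2) with payoffs (9, 5).
For the simultaneous game, intersect best replies.
Player 1's best replies: c1→A; c2→B; c3→C.
Player 2's best replies: A→c3; B→c1; C→c3; D→c1.
The unique mutual best reply is (C, c3), giving (10, 3).
Player 1 earns 9 sequentially versus 10 at the Nash outcome: worse off.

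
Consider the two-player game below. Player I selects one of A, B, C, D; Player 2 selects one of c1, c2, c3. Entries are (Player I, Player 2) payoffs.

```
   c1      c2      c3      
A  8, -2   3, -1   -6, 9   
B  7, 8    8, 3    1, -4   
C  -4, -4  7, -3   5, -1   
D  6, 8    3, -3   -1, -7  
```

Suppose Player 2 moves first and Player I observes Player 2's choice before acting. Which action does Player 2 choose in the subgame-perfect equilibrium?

c2

Solve by backward induction (Player 2 leads).
- c1 → Player I plays A (best of 8, 7, -4, 6); Player 2 gets -2.
- c2 → Player I plays B (best of 3, 8, 7, 3); Player 2 gets 3.
- c3 → Player I plays C (best of -6, 1, 5, -1); Player 2 gets -1.
Maximizing over -2, 3, -1, Player 2 chooses c2. Subgame-perfect outcome: (B, c2) with payoffs (8, 3).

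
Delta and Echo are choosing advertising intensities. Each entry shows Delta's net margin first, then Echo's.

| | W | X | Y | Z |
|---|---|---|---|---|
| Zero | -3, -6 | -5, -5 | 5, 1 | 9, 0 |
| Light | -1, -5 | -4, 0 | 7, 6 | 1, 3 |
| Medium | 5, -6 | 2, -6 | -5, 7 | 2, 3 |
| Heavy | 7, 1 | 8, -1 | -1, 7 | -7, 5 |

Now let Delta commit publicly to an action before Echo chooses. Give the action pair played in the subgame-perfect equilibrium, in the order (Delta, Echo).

(Light, Y)

Work backward from Echo's decision.
- Zero: BR = Y, leader payoff 5.
- Light: BR = Y, leader payoff 7.
- Medium: BR = Y, leader payoff -5.
- Heavy: BR = Y, leader payoff -1.
Delta's induced payoffs are 5, 7, -5, -1, so Delta commits to Light. Subgame-perfect outcome: (Light, Y) with payoffs (7, 6).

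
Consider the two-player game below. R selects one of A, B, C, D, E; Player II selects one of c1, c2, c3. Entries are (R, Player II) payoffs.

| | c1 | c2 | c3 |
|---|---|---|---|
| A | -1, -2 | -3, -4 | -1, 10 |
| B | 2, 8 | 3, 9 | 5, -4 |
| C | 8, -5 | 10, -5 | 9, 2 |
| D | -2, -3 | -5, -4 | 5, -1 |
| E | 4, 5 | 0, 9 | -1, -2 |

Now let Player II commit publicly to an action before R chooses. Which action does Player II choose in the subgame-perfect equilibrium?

R best-responds to each possible Player II move:
- c1: BR = C, leader payoff -5.
- c2: BR = C, leader payoff -5.
- c3: BR = C, leader payoff 2.
Player II's induced payoffs are -5, -5, 2, so Player II commits to c3. Subgame-perfect outcome: (C, c3) with payoffs (9, 2).

c3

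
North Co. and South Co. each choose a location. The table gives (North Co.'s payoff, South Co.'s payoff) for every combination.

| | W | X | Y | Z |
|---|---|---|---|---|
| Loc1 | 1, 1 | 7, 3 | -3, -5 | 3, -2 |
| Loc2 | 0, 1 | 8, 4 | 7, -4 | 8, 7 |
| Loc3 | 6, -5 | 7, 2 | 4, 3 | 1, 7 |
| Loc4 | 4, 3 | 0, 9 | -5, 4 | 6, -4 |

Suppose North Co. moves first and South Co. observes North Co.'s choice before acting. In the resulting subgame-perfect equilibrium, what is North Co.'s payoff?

Work backward from South Co.'s decision.
- Loc1: South Co. compares 1, 3, -5, -2 and picks X; North Co. would get 7.
- Loc2: South Co. compares 1, 4, -4, 7 and picks Z; North Co. would get 8.
- Loc3: South Co. compares -5, 2, 3, 7 and picks Z; North Co. would get 1.
- Loc4: South Co. compares 3, 9, 4, -4 and picks X; North Co. would get 0.
Maximizing over 7, 8, 1, 0, North Co. chooses Loc2. Subgame-perfect outcome: (Loc2, Z) with payoffs (8, 7).

8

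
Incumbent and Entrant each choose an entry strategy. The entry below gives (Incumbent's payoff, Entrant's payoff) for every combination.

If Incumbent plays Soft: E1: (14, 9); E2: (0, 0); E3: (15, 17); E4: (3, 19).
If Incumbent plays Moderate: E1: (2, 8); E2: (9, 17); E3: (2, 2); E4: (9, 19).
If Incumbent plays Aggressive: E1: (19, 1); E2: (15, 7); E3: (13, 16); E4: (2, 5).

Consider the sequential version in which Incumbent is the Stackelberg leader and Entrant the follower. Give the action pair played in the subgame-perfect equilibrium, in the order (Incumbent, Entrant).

(Aggressive, E3)

Backward induction with Incumbent moving first.
- Soft: Entrant compares 9, 0, 17, 19 and picks E4; Incumbent would get 3.
- Moderate: Entrant compares 8, 17, 2, 19 and picks E4; Incumbent would get 9.
- Aggressive: Entrant compares 1, 7, 16, 5 and picks E3; Incumbent would get 13.
Among 3, 9, 13, the best is 13 at Aggressive. Subgame-perfect outcome: (Aggressive, E3) with payoffs (13, 16).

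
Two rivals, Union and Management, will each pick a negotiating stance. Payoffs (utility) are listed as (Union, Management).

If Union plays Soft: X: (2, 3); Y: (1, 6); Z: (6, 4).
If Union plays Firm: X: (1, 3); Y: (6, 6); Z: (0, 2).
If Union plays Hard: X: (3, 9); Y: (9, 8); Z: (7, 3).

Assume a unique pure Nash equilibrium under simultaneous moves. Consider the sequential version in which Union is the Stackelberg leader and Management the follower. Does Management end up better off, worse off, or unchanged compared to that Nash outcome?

Solve by backward induction (Union leads).
- Soft → Management plays Y (best of 3, 6, 4); Union gets 1.
- Firm → Management plays Y (best of 3, 6, 2); Union gets 6.
- Hard → Management plays X (best of 9, 8, 3); Union gets 3.
Among 1, 6, 3, the best is 6 at Firm. Subgame-perfect outcome: (Firm, Y) with payoffs (6, 6).
For the simultaneous game, intersect best replies.
Union's best replies: X→Hard; Y→Hard; Z→Hard.
Management's best replies: Soft→Y; Firm→Y; Hard→X.
The unique mutual best reply is (Hard, X), giving (3, 9).
Management earns 6 sequentially versus 9 at the Nash outcome: worse off.

worse off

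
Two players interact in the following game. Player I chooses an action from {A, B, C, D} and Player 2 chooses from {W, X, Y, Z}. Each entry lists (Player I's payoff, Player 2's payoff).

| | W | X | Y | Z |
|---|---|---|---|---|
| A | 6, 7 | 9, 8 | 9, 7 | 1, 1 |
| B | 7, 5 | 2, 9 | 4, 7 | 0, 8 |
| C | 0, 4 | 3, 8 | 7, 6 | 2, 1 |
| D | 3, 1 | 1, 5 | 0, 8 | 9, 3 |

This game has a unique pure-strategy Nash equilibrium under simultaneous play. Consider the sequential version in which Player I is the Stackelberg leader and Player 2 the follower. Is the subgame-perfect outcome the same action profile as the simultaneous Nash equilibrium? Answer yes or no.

yes

Backward induction with Player I moving first.
- A: Player 2 compares 7, 8, 7, 1 and picks X; Player I would get 9.
- B: Player 2 compares 5, 9, 7, 8 and picks X; Player I would get 2.
- C: Player 2 compares 4, 8, 6, 1 and picks X; Player I would get 3.
- D: Player 2 compares 1, 5, 8, 3 and picks Y; Player I would get 0.
Among 9, 2, 3, 0, the best is 9 at A. Subgame-perfect outcome: (A, X) with payoffs (9, 8).
Under simultaneous play:
Player I's best replies: W→B; X→A; Y→A; Z→D.
Player 2's best replies: A→X; B→X; C→X; D→Y.
Only (A, X) has each player best-responding; Nash payoffs (9, 8).
Sequential outcome (A, X) coincides with the Nash profile (A, X).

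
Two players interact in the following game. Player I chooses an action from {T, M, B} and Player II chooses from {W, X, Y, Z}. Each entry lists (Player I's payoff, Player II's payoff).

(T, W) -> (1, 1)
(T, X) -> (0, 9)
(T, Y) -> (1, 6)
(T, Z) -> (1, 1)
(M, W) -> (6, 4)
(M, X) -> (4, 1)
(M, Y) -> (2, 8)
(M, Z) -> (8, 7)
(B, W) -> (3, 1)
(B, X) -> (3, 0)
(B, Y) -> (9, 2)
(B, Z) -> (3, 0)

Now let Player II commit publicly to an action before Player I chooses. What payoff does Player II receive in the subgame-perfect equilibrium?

7

Backward induction with Player II moving first.
- W → Player I plays M (best of 1, 6, 3); Player II gets 4.
- X → Player I plays M (best of 0, 4, 3); Player II gets 1.
- Y → Player I plays B (best of 1, 2, 9); Player II gets 2.
- Z → Player I plays M (best of 1, 8, 3); Player II gets 7.
Player II's induced payoffs are 4, 1, 2, 7, so Player II commits to Z. Subgame-perfect outcome: (M, Z) with payoffs (8, 7).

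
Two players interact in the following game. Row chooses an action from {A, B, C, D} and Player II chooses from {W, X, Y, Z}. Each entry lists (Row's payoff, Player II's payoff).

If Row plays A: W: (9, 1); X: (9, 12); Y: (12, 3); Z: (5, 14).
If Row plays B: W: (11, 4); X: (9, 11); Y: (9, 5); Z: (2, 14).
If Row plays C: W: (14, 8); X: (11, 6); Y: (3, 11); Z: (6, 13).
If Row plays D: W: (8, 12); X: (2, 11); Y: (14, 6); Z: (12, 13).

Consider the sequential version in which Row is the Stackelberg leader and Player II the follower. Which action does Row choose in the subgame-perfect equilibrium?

Work backward from Player II's decision.
- A: Player II compares 1, 12, 3, 14 and picks Z; Row would get 5.
- B: Player II compares 4, 11, 5, 14 and picks Z; Row would get 2.
- C: Player II compares 8, 6, 11, 13 and picks Z; Row would get 6.
- D: Player II compares 12, 11, 6, 13 and picks Z; Row would get 12.
Maximizing over 5, 2, 6, 12, Row chooses D. Subgame-perfect outcome: (D, Z) with payoffs (12, 13).

D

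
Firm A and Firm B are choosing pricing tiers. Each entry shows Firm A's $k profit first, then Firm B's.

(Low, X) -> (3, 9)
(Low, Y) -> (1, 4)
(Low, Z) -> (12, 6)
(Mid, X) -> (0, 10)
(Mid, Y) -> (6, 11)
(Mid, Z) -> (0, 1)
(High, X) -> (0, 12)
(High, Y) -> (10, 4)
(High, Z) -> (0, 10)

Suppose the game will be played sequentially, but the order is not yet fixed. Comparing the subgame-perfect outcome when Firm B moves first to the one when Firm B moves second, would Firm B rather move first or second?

second

If Firm A leads: Firm B's best replies are Low→X, Mid→Y, High→X; Firm A's induced payoffs 3, 6, 0; outcome (Mid, Y), payoffs (6, 11).
If Firm B leads: Firm A's best replies are X→Low, Y→High, Z→Low; Firm B's induced payoffs 9, 4, 6; outcome (Low, X), payoffs (3, 9).
Firm B gets 9 moving first and 11 moving second, so Firm B prefers to move second.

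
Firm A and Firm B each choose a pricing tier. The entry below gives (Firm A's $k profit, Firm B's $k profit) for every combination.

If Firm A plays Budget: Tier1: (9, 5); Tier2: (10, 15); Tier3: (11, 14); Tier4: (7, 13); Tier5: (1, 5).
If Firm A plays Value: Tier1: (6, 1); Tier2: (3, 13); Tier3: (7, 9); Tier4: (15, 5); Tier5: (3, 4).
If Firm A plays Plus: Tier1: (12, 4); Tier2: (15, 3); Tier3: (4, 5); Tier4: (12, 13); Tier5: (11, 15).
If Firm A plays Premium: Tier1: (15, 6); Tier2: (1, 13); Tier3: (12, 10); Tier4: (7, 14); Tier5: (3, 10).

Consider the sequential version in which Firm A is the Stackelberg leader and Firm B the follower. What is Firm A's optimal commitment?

Work backward from Firm B's decision.
- Budget: Firm B compares 5, 15, 14, 13, 5 and picks Tier2; Firm A would get 10.
- Value: Firm B compares 1, 13, 9, 5, 4 and picks Tier2; Firm A would get 3.
- Plus: Firm B compares 4, 3, 5, 13, 15 and picks Tier5; Firm A would get 11.
- Premium: Firm B compares 6, 13, 10, 14, 10 and picks Tier4; Firm A would get 7.
Among 10, 3, 11, 7, the best is 11 at Plus. Subgame-perfect outcome: (Plus, Tier5) with payoffs (11, 15).

Plus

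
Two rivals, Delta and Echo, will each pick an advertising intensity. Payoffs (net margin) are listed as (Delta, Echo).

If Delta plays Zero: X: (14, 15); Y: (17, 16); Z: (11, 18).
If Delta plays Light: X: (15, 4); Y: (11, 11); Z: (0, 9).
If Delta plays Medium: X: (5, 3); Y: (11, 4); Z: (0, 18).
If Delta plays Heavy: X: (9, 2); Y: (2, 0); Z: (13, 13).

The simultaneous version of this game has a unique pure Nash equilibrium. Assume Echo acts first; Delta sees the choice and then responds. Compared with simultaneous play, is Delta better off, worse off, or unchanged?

better off

Backward induction with Echo moving first.
- X → Delta plays Light (best of 14, 15, 5, 9); Echo gets 4.
- Y → Delta plays Zero (best of 17, 11, 11, 2); Echo gets 16.
- Z → Delta plays Heavy (best of 11, 0, 0, 13); Echo gets 13.
Echo's induced payoffs are 4, 16, 13, so Echo commits to Y. Subgame-perfect outcome: (Zero, Y) with payoffs (17, 16).
For the simultaneous game, intersect best replies.
Delta's best replies: X→Light; Y→Zero; Z→Heavy.
Echo's best replies: Zero→Z; Light→Y; Medium→Z; Heavy→Z.
The unique mutual best reply is (Heavy, Z), giving (13, 13).
Delta earns 17 sequentially versus 13 at the Nash outcome: better off.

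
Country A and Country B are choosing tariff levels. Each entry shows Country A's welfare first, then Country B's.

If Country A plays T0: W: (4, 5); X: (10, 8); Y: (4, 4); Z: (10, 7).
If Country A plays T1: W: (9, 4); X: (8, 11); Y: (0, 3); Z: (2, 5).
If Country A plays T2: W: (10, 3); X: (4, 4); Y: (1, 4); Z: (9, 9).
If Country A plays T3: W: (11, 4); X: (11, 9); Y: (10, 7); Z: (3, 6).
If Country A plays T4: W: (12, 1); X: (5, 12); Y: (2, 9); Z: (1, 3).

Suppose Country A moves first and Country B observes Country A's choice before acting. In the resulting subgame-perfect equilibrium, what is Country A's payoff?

Backward induction with Country A moving first.
- T0 → Country B plays X (best of 5, 8, 4, 7); Country A gets 10.
- T1 → Country B plays X (best of 4, 11, 3, 5); Country A gets 8.
- T2 → Country B plays Z (best of 3, 4, 4, 9); Country A gets 9.
- T3 → Country B plays X (best of 4, 9, 7, 6); Country A gets 11.
- T4 → Country B plays X (best of 1, 12, 9, 3); Country A gets 5.
Maximizing over 10, 8, 9, 11, 5, Country A chooses T3. Subgame-perfect outcome: (T3, X) with payoffs (11, 9).

11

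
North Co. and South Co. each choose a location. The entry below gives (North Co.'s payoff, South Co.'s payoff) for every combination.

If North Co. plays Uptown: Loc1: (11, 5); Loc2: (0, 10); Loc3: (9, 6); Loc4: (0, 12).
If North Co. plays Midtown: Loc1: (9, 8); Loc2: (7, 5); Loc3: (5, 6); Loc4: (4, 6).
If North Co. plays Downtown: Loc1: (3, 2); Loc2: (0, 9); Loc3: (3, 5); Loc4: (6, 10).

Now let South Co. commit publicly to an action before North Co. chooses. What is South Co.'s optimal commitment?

Work backward from North Co.'s decision.
- Loc1 → North Co. plays Uptown (best of 11, 9, 3); South Co. gets 5.
- Loc2 → North Co. plays Midtown (best of 0, 7, 0); South Co. gets 5.
- Loc3 → North Co. plays Uptown (best of 9, 5, 3); South Co. gets 6.
- Loc4 → North Co. plays Downtown (best of 0, 4, 6); South Co. gets 10.
Among 5, 5, 6, 10, the best is 10 at Loc4. Subgame-perfect outcome: (Downtown, Loc4) with payoffs (6, 10).

Loc4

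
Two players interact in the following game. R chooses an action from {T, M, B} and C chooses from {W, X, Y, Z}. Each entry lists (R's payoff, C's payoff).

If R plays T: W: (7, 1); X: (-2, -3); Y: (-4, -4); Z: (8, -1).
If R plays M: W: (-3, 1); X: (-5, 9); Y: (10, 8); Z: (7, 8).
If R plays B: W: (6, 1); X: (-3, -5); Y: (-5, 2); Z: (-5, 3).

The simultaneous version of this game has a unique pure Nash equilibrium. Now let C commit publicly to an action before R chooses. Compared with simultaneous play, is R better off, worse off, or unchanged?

Backward induction with C moving first.
- W: R compares 7, -3, 6 and picks T; C would get 1.
- X: R compares -2, -5, -3 and picks T; C would get -3.
- Y: R compares -4, 10, -5 and picks M; C would get 8.
- Z: R compares 8, 7, -5 and picks T; C would get -1.
Among 1, -3, 8, -1, the best is 8 at Y. Subgame-perfect outcome: (M, Y) with payoffs (10, 8).
Under simultaneous play:
R's best replies: W→T; X→T; Y→M; Z→T.
C's best replies: T→W; M→X; B→Z.
Only (T, W) has each player best-responding; Nash payoffs (7, 1).
R earns 10 sequentially versus 7 at the Nash outcome: better off.

better off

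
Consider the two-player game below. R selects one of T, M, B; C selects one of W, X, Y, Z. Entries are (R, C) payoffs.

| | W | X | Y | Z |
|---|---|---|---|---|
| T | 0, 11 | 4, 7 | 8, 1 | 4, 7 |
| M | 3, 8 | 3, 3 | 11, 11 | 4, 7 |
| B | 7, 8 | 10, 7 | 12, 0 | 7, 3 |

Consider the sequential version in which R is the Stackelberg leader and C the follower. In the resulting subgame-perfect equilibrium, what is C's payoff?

11

C best-responds to each possible R move:
- T: C compares 11, 7, 1, 7 and picks W; R would get 0.
- M: C compares 8, 3, 11, 7 and picks Y; R would get 11.
- B: C compares 8, 7, 0, 3 and picks W; R would get 7.
Maximizing over 0, 11, 7, R chooses M. Subgame-perfect outcome: (M, Y) with payoffs (11, 11).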